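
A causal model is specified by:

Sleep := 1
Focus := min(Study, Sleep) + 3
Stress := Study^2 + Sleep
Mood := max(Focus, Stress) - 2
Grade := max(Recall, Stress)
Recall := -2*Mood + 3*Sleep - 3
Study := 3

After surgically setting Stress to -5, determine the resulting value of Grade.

-4

The intervention breaks the incoming arrows to Stress: Stress := Study^2 + Sleep no longer applies, and Stress = -5.
Focus = min(Study, Sleep) + 3  [with Study=3, Sleep=1]  = 4
Mood = max(Focus, Stress) - 2  [with Focus=4, Stress=-5]  = 2
Recall = -2*Mood + 3*Sleep - 3  [with Mood=2, Sleep=1]  = -4
Grade = max(Recall, Stress)  [with Recall=-4, Stress=-5]  = -4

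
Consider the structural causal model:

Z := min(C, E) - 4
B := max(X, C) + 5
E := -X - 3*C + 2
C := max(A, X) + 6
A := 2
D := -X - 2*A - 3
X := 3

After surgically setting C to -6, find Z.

-10

do(C=-6) replaces the equation C := max(A, X) + 6 with the constant C = -6.
E = -X - 3*C + 2  [with X=3, C=-6]  = 17
Z = min(C, E) - 4  [with C=-6, E=17]  = -10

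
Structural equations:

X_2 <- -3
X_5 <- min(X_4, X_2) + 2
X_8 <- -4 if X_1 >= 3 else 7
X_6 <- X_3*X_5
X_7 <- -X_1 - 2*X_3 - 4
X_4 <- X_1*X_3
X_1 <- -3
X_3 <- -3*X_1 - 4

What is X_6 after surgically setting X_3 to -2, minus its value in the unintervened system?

The intervention breaks the incoming arrows to X_3: X_3 <- -3*X_1 - 4 no longer applies, and X_3 = -2.
X_4 = X_1*X_3  [with X_1=-3, X_3=-2]  = 6
X_5 = min(X_4, X_2) + 2  [with X_4=6, X_2=-3]  = -1
X_6 = X_3*X_5  [with X_3=-2, X_5=-1]  = 2
Without intervention: X_3 = -3*X_1 - 4  [with X_1=-3]  = 5; X_4 = X_1*X_3  [with X_1=-3, X_3=5]  = -15; X_5 = min(X_4, X_2) + 2  [with X_4=-15, X_2=-3]  = -13; X_6 = X_3*X_5  [with X_3=5, X_5=-13]  = -65.
Change = 2 − (-65) = 67.

67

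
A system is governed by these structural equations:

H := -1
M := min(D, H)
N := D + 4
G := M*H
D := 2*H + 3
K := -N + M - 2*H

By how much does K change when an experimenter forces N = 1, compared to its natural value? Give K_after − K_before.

4

do(N=1) replaces the equation N := D + 4 with the constant N = 1.
D = 2*H + 3  [with H=-1]  = 1
M = min(D, H)  [with D=1, H=-1]  = -1
K = -N + M - 2*H  [with N=1, M=-1, H=-1]  = 0
Without intervention: D = 2*H + 3  [with H=-1]  = 1; N = D + 4  [with D=1]  = 5; M = min(D, H)  [with D=1, H=-1]  = -1; K = -N + M - 2*H  [with N=5, M=-1, H=-1]  = -4.
Change = 0 − (-4) = 4.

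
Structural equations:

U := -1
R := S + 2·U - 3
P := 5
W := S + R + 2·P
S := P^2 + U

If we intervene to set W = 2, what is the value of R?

19

The intervention breaks the incoming arrows to W: W := S + R + 2·P no longer applies, and W = 2.
Since R is not a descendant of the intervened variable, it is unaffected.
S = P^2 + U  [with P=5, U=-1]  = 24
R = S + 2·U - 3  [with S=24, U=-1]  = 19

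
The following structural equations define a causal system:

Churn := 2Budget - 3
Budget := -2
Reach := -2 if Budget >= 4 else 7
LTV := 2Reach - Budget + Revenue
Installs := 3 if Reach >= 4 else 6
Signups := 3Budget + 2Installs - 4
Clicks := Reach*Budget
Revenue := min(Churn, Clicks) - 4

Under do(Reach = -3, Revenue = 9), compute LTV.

5

Under do(Reach = -3, Revenue = 9), each intervened variable's structural equation is replaced by its fixed value.
LTV = 2Reach - Budget + Revenue  [with Reach=-3, Budget=-2, Revenue=9]  = 5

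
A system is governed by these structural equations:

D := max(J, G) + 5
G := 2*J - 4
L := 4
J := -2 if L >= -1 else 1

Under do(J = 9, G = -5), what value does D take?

14

Setting J = 9, G = -5 by intervention discards those variables' equations.
D = max(J, G) + 5  [with J=9, G=-5]  = 14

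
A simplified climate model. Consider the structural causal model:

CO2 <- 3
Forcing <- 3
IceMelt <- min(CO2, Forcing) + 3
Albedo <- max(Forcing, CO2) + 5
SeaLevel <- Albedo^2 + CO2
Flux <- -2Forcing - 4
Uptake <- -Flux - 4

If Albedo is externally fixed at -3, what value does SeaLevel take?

Intervening sets Albedo = -3 and removes its equation (Albedo <- max(Forcing, CO2) + 5).
SeaLevel = Albedo^2 + CO2  [with Albedo=-3, CO2=3]  = 12

12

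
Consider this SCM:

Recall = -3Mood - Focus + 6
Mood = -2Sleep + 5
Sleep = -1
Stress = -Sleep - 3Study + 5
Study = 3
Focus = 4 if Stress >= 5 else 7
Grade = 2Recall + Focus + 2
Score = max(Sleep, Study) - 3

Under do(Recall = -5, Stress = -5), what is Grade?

Setting Recall = -5, Stress = -5 by intervention discards those variables' equations.
Focus = 4 if Stress >= 5 else 7  [with Stress=-5]  = 7
Grade = 2Recall + Focus + 2  [with Recall=-5, Focus=7]  = -1

-1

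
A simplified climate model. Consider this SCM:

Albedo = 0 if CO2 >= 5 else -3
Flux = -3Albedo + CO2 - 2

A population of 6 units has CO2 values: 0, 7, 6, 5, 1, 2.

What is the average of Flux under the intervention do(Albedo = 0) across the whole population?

Every unit gets Albedo=0 under the intervention. Flux values become -2, 5, 4, 3, -1, 0; E[Flux|do(Albedo=0)] = 1.5.

1.5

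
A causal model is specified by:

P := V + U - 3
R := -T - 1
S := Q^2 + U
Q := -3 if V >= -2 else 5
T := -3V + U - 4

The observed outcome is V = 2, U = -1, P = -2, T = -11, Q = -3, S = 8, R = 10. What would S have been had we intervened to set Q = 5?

The intervention breaks the incoming arrows to Q: Q := -3 if V >= -2 else 5 no longer applies, and Q = 5.
S = Q^2 + U  [with Q=5, U=-1]  = 24

24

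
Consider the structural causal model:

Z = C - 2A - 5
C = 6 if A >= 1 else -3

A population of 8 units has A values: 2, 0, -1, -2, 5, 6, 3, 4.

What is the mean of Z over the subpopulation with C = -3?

Conditioning on C=-3 selects the 3 unit(s) with A ∈ {0, -1, -2}. Their Z values: -8, -6, -4. Mean = -6.

-6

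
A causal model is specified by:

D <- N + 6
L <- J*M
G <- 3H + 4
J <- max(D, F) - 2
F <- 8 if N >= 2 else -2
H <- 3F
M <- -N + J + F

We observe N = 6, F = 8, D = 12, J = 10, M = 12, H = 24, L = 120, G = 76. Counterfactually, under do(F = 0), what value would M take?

do(F=0) replaces the equation F <- 8 if N >= 2 else -2 with the constant F = 0.
D = N + 6  [with N=6]  = 12
J = max(D, F) - 2  [with D=12, F=0]  = 10
M = -N + J + F  [with N=6, J=10, F=0]  = 4

4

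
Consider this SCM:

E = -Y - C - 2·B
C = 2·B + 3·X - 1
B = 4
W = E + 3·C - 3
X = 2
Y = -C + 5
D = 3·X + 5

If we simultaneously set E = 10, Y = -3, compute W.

Under do(E = 10, Y = -3), each intervened variable's structural equation is replaced by its fixed value.
C = 2·B + 3·X - 1  [with B=4, X=2]  = 13
W = E + 3·C - 3  [with E=10, C=13]  = 46

46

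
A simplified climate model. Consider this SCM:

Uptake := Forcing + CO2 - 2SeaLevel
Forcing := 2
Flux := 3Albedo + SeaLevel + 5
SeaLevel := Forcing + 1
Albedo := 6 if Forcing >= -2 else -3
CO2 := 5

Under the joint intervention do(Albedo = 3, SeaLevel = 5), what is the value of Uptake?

Setting Albedo = 3, SeaLevel = 5 by intervention discards those variables' equations.
Uptake = Forcing + CO2 - 2SeaLevel  [with Forcing=2, CO2=5, SeaLevel=5]  = -3

-3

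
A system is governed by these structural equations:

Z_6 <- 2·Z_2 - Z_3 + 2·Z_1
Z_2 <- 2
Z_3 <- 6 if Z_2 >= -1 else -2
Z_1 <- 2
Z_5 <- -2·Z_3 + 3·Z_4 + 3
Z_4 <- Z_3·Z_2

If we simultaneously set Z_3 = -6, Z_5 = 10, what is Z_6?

14

Setting Z_3 = -6, Z_5 = 10 by intervention discards those variables' equations.
Z_6 = 2·Z_2 - Z_3 + 2·Z_1  [with Z_2=2, Z_3=-6, Z_1=2]  = 14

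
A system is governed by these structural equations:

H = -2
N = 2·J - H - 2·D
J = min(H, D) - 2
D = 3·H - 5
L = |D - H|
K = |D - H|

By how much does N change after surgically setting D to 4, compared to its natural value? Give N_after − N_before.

-12

Under do(D=4), the mechanism D = 3·H - 5 is discarded; D is fixed at 4.
J = min(H, D) - 2  [with H=-2, D=4]  = -4
N = 2·J - H - 2·D  [with J=-4, H=-2, D=4]  = -14
Without intervention: D = 3·H - 5  [with H=-2]  = -11; J = min(H, D) - 2  [with H=-2, D=-11]  = -13; N = 2·J - H - 2·D  [with J=-13, H=-2, D=-11]  = -2.
Change = -14 − (-2) = -12.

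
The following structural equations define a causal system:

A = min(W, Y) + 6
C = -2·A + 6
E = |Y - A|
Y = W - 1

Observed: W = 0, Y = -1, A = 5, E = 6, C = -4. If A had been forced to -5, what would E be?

4

The intervention breaks the incoming arrows to A: A = min(W, Y) + 6 no longer applies, and A = -5.
Y = W - 1  [with W=0]  = -1
E = |Y - A|  [with Y=-1, A=-5]  = 4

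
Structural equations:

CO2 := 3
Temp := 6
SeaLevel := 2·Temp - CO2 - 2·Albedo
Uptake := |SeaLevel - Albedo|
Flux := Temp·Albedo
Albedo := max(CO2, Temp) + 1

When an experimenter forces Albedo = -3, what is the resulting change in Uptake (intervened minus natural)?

The intervention breaks the incoming arrows to Albedo: Albedo := max(CO2, Temp) + 1 no longer applies, and Albedo = -3.
SeaLevel = 2·Temp - CO2 - 2·Albedo  [with Temp=6, CO2=3, Albedo=-3]  = 15
Uptake = |SeaLevel - Albedo|  [with SeaLevel=15, Albedo=-3]  = 18
Without intervention: Albedo = max(CO2, Temp) + 1  [with CO2=3, Temp=6]  = 7; SeaLevel = 2·Temp - CO2 - 2·Albedo  [with Temp=6, CO2=3, Albedo=7]  = -5; Uptake = |SeaLevel - Albedo|  [with SeaLevel=-5, Albedo=7]  = 12.
Change = 18 − 12 = 6.

6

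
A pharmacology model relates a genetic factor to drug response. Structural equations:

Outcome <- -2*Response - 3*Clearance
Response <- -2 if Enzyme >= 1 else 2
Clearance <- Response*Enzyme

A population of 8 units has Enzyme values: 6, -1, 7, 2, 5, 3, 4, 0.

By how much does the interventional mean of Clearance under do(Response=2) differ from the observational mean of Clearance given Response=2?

7.5

Under do(Response=2), Response's equation is replaced by Response=2 for every unit. Per-unit Clearance: 12, -2, 14, 4, 10, 6, 8, 0. Mean = 6.5.
Observing Response=2 restricts to units where Response's equation naturally yields 2: Enzyme ∈ {-1, 0}. In that subpopulation Clearance = -2, 0, mean -1.
Difference = 6.5 − (-1) = 7.5.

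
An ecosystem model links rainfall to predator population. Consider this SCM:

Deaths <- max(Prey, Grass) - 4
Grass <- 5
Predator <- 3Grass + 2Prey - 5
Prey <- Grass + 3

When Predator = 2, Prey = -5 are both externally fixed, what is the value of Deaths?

The joint intervention fixes Predator = 2, Prey = -5, removing each variable's own equation.
Deaths = max(Prey, Grass) - 4  [with Prey=-5, Grass=5]  = 1

1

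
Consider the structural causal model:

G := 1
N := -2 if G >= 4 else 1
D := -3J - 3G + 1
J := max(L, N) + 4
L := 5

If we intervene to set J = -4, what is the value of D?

Intervening sets J = -4 and removes its equation (J := max(L, N) + 4).
D = -3J - 3G + 1  [with J=-4, G=1]  = 10

10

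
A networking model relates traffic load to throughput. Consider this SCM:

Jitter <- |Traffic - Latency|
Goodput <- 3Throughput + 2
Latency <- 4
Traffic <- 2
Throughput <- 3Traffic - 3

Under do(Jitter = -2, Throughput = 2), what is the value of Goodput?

8

Setting Jitter = -2, Throughput = 2 by intervention discards those variables' equations.
Goodput = 3Throughput + 2  [with Throughput=2]  = 8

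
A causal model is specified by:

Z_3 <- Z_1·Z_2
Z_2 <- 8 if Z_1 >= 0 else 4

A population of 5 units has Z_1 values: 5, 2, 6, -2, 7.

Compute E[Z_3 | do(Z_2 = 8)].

28.8

Every unit gets Z_2=8 under the intervention. Z_3 values become 40, 16, 48, -16, 56; E[Z_3|do(Z_2=8)] = 28.8.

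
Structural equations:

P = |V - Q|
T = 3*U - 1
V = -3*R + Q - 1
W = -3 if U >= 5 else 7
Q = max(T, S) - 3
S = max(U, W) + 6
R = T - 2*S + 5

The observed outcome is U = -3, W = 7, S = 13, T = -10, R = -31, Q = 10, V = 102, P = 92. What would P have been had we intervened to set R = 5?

do(R=5) replaces the equation R = T - 2*S + 5 with the constant R = 5.
W = -3 if U >= 5 else 7  [with U=-3]  = 7
S = max(U, W) + 6  [with U=-3, W=7]  = 13
T = 3*U - 1  [with U=-3]  = -10
Q = max(T, S) - 3  [with T=-10, S=13]  = 10
V = -3*R + Q - 1  [with R=5, Q=10]  = -6
P = |V - Q|  [with V=-6, Q=10]  = 16

16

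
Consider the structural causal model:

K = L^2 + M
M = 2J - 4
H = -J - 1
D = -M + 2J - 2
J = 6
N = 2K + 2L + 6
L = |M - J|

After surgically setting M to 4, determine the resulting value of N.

26

Under do(M=4), the mechanism M = 2J - 4 is discarded; M is fixed at 4.
L = |M - J|  [with M=4, J=6]  = 2
K = L^2 + M  [with L=2, M=4]  = 8
N = 2K + 2L + 6  [with K=8, L=2]  = 26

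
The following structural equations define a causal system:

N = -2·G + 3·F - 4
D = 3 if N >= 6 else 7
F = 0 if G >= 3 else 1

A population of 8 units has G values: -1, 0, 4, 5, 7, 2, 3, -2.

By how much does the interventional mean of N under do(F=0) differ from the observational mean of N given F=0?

Every unit gets F=0 under the intervention. N values become -2, -4, -12, -14, -18, -8, -10, 0; E[N|do(F=0)] = -8.5.
E[N|F=0] averages over only the 4 units with F=0 (G = 4, 5, 7, 3): N = -12, -14, -18, -10, mean -13.5.
Difference = -8.5 − (-13.5) = 5.

5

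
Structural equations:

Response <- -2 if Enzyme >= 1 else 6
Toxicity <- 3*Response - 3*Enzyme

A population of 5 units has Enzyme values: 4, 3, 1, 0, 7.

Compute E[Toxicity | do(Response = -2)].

-15

The intervention sets Response=-2 in all 5 units regardless of Enzyme. Recomputing Toxicity per unit gives -18, -15, -9, -6, -27; average -15.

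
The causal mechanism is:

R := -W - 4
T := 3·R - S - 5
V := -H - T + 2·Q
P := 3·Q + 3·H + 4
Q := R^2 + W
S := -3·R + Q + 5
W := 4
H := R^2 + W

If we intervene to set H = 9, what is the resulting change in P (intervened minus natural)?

-177

do(H=9) replaces the equation H := R^2 + W with the constant H = 9.
R = -W - 4  [with W=4]  = -8
Q = R^2 + W  [with R=-8, W=4]  = 68
P = 3·Q + 3·H + 4  [with Q=68, H=9]  = 235
Without intervention: R = -W - 4  [with W=4]  = -8; H = R^2 + W  [with R=-8, W=4]  = 68; Q = R^2 + W  [with R=-8, W=4]  = 68; P = 3·Q + 3·H + 4  [with Q=68, H=68]  = 412.
Change = 235 − 412 = -177.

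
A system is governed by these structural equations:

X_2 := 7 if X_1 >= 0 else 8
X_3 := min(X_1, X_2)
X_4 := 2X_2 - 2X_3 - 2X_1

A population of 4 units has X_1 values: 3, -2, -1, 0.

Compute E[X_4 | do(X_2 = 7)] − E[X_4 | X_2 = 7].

Under do(X_2=7), X_2's equation is replaced by X_2=7 for every unit. Per-unit X_4: 2, 22, 18, 14. Mean = 14.
E[X_4|X_2=7] averages over only the 2 units with X_2=7 (X_1 = 3, 0): X_4 = 2, 14, mean 8.
Difference = 14 − 8 = 6.

6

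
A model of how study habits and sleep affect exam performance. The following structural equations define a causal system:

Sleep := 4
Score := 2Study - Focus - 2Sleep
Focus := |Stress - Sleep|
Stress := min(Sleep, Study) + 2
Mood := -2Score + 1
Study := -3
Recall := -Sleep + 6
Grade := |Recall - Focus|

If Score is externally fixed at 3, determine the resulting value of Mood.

-5

The intervention breaks the incoming arrows to Score: Score := 2Study - Focus - 2Sleep no longer applies, and Score = 3.
Mood = -2Score + 1  [with Score=3]  = -5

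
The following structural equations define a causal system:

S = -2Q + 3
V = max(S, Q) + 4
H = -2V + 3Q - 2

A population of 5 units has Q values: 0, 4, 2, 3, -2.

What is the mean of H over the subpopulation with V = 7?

-11.5

E[H|V=7] averages over only the 2 units with V=7 (Q = 0, 3): H = -16, -7, mean -11.5.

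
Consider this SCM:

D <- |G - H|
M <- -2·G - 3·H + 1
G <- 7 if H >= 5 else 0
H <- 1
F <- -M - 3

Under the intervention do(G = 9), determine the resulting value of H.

Under do(G=9), the mechanism G <- 7 if H >= 5 else 0 is discarded; G is fixed at 9.
H is not downstream of the intervention, so its value is determined by the original equations.

1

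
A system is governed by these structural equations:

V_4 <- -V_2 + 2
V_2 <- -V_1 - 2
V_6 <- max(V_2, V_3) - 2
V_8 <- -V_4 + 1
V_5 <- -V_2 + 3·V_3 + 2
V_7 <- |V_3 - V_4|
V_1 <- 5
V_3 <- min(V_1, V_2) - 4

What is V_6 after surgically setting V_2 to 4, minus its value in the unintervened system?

11

Under do(V_2=4), the mechanism V_2 <- -V_1 - 2 is discarded; V_2 is fixed at 4.
V_3 = min(V_1, V_2) - 4  [with V_1=5, V_2=4]  = 0
V_6 = max(V_2, V_3) - 2  [with V_2=4, V_3=0]  = 2
Without intervention: V_2 = -V_1 - 2  [with V_1=5]  = -7; V_3 = min(V_1, V_2) - 4  [with V_1=5, V_2=-7]  = -11; V_6 = max(V_2, V_3) - 2  [with V_2=-7, V_3=-11]  = -9.
Change = 2 − (-9) = 11.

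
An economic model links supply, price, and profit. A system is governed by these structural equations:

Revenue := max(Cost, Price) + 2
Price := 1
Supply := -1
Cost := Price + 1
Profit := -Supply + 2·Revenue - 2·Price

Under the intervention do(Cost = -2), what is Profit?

5

do(Cost=-2) replaces the equation Cost := Price + 1 with the constant Cost = -2.
Revenue = max(Cost, Price) + 2  [with Cost=-2, Price=1]  = 3
Profit = -Supply + 2·Revenue - 2·Price  [with Supply=-1, Revenue=3, Price=1]  = 5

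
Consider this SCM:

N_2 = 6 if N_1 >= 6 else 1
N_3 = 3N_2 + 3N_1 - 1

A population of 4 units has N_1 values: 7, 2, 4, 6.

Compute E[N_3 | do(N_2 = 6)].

31.25

do(N_2=6) breaks N_2's dependence on N_1. With N_2=6 fixed, N_3 across the units is 38, 23, 29, 35, mean 31.25.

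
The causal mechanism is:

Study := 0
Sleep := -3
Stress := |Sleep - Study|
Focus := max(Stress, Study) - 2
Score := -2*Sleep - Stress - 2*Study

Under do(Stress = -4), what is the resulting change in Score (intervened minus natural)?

7

do(Stress=-4) replaces the equation Stress := |Sleep - Study| with the constant Stress = -4.
Score = -2*Sleep - Stress - 2*Study  [with Sleep=-3, Stress=-4, Study=0]  = 10
Without intervention: Stress = |Sleep - Study|  [with Sleep=-3, Study=0]  = 3; Score = -2*Sleep - Stress - 2*Study  [with Sleep=-3, Stress=3, Study=0]  = 3.
Change = 10 − 3 = 7.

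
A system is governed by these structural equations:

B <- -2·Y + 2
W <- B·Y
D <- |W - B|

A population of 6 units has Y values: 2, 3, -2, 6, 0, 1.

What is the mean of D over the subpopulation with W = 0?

Observing W=0 restricts to units where W's equation naturally yields 0: Y ∈ {0, 1}. In that subpopulation D = 2, 0, mean 1.

1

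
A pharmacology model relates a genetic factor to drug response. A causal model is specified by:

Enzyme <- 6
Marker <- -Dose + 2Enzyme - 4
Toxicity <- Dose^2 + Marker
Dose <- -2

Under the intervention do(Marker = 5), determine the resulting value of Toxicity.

The intervention breaks the incoming arrows to Marker: Marker <- -Dose + 2Enzyme - 4 no longer applies, and Marker = 5.
Toxicity = Dose^2 + Marker  [with Dose=-2, Marker=5]  = 9

9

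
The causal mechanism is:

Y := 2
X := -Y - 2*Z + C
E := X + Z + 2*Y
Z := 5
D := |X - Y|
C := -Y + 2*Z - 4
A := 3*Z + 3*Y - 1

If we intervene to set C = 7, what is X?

The intervention breaks the incoming arrows to C: C := -Y + 2*Z - 4 no longer applies, and C = 7.
X = -Y - 2*Z + C  [with Y=2, Z=5, C=7]  = -5

-5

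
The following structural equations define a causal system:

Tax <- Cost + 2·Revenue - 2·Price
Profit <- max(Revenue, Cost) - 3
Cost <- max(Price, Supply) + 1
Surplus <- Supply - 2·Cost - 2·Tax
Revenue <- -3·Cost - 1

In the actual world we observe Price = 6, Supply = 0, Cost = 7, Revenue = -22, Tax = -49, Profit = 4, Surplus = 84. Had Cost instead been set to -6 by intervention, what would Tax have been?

16

do(Cost=-6) replaces the equation Cost <- max(Price, Supply) + 1 with the constant Cost = -6.
Revenue = -3·Cost - 1  [with Cost=-6]  = 17
Tax = Cost + 2·Revenue - 2·Price  [with Cost=-6, Revenue=17, Price=6]  = 16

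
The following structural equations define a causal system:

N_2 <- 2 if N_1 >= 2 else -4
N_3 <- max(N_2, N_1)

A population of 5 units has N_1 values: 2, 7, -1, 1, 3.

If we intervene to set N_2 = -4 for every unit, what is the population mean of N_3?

Every unit gets N_2=-4 under the intervention. N_3 values become 2, 7, -1, 1, 3; E[N_3|do(N_2=-4)] = 2.4.

2.4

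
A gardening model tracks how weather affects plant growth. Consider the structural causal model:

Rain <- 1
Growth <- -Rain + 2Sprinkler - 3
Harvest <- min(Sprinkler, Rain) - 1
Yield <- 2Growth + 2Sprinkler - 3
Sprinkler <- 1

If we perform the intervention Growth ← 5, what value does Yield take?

The intervention breaks the incoming arrows to Growth: Growth <- -Rain + 2Sprinkler - 3 no longer applies, and Growth = 5.
Yield = 2Growth + 2Sprinkler - 3  [with Growth=5, Sprinkler=1]  = 9

9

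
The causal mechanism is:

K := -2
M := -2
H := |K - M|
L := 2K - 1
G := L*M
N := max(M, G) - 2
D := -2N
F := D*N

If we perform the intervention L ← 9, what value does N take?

-4

Under do(L=9), the mechanism L := 2K - 1 is discarded; L is fixed at 9.
G = L*M  [with L=9, M=-2]  = -18
N = max(M, G) - 2  [with M=-2, G=-18]  = -4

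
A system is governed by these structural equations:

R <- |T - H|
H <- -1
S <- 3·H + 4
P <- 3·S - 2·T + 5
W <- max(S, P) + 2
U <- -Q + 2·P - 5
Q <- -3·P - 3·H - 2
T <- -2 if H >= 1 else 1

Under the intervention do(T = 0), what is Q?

-23

do(T=0) replaces the equation T <- -2 if H >= 1 else 1 with the constant T = 0.
S = 3·H + 4  [with H=-1]  = 1
P = 3·S - 2·T + 5  [with S=1, T=0]  = 8
Q = -3·P - 3·H - 2  [with P=8, H=-1]  = -23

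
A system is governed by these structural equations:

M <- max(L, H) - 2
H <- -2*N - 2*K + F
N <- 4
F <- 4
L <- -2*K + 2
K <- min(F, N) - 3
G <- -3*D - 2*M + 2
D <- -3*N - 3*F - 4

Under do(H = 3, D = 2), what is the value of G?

-6

Under do(H = 3, D = 2), each intervened variable's structural equation is replaced by its fixed value.
K = min(F, N) - 3  [with F=4, N=4]  = 1
L = -2*K + 2  [with K=1]  = 0
M = max(L, H) - 2  [with L=0, H=3]  = 1
G = -3*D - 2*M + 2  [with D=2, M=1]  = -6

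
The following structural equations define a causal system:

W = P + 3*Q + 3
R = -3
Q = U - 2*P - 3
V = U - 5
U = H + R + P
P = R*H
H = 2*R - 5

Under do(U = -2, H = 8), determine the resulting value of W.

The joint intervention fixes U = -2, H = 8, removing each variable's own equation.
P = R*H  [with R=-3, H=8]  = -24
Q = U - 2*P - 3  [with U=-2, P=-24]  = 43
W = P + 3*Q + 3  [with P=-24, Q=43]  = 108

108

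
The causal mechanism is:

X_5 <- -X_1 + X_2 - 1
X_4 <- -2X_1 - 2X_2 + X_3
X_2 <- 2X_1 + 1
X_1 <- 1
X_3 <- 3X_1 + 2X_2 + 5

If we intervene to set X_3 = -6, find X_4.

The intervention breaks the incoming arrows to X_3: X_3 <- 3X_1 + 2X_2 + 5 no longer applies, and X_3 = -6.
X_2 = 2X_1 + 1  [with X_1=1]  = 3
X_4 = -2X_1 - 2X_2 + X_3  [with X_1=1, X_2=3, X_3=-6]  = -14

-14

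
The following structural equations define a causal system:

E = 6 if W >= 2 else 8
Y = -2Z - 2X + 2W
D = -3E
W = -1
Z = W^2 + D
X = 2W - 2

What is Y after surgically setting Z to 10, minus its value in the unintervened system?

-66

The intervention breaks the incoming arrows to Z: Z = W^2 + D no longer applies, and Z = 10.
X = 2W - 2  [with W=-1]  = -4
Y = -2Z - 2X + 2W  [with Z=10, X=-4, W=-1]  = -14
Without intervention: E = 6 if W >= 2 else 8  [with W=-1]  = 8; D = -3E  [with E=8]  = -24; X = 2W - 2  [with W=-1]  = -4; Z = W^2 + D  [with W=-1, D=-24]  = -23; Y = -2Z - 2X + 2W  [with Z=-23, X=-4, W=-1]  = 52.
Change = -14 − 52 = -66.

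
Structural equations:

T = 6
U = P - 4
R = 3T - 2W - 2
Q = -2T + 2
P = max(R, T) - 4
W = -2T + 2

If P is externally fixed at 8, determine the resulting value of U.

Intervening sets P = 8 and removes its equation (P = max(R, T) - 4).
U = P - 4  [with P=8]  = 4

4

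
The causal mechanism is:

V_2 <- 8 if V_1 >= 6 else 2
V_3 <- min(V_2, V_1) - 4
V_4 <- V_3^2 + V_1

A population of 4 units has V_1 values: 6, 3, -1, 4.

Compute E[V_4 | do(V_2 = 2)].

12.25

do(V_2=2) breaks V_2's dependence on V_1. With V_2=2 fixed, V_4 across the units is 10, 7, 24, 8, mean 12.25.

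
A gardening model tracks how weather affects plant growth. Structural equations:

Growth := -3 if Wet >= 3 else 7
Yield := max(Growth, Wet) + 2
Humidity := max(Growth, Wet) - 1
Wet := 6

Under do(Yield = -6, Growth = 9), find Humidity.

Setting Yield = -6, Growth = 9 by intervention discards those variables' equations.
Humidity = max(Growth, Wet) - 1  [with Growth=9, Wet=6]  = 8

8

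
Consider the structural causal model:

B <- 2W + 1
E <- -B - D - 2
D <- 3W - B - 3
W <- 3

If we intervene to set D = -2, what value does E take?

The intervention breaks the incoming arrows to D: D <- 3W - B - 3 no longer applies, and D = -2.
B = 2W + 1  [with W=3]  = 7
E = -B - D - 2  [with B=7, D=-2]  = -7

-7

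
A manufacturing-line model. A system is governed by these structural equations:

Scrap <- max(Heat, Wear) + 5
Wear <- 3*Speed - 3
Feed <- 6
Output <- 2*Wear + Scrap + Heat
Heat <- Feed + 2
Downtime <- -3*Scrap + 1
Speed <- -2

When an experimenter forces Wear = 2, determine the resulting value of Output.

Under do(Wear=2), the mechanism Wear <- 3*Speed - 3 is discarded; Wear is fixed at 2.
Heat = Feed + 2  [with Feed=6]  = 8
Scrap = max(Heat, Wear) + 5  [with Heat=8, Wear=2]  = 13
Output = 2*Wear + Scrap + Heat  [with Wear=2, Scrap=13, Heat=8]  = 25

25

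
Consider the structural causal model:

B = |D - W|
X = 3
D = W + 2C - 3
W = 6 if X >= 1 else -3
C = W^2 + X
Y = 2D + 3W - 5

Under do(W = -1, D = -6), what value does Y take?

-20

The joint intervention fixes W = -1, D = -6, removing each variable's own equation.
Y = 2D + 3W - 5  [with D=-6, W=-1]  = -20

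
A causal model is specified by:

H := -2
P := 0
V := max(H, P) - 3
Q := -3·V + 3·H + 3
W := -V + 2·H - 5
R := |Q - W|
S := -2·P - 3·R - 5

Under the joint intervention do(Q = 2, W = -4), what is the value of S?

Under do(Q = 2, W = -4), each intervened variable's structural equation is replaced by its fixed value.
R = |Q - W|  [with Q=2, W=-4]  = 6
S = -2·P - 3·R - 5  [with P=0, R=6]  = -23

-23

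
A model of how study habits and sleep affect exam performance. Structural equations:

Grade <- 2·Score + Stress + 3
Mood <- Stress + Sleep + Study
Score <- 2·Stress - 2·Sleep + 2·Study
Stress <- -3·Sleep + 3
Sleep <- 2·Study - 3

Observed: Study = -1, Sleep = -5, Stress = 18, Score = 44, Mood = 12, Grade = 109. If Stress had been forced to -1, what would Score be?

The intervention breaks the incoming arrows to Stress: Stress <- -3·Sleep + 3 no longer applies, and Stress = -1.
Sleep = 2·Study - 3  [with Study=-1]  = -5
Score = 2·Stress - 2·Sleep + 2·Study  [with Stress=-1, Sleep=-5, Study=-1]  = 6

6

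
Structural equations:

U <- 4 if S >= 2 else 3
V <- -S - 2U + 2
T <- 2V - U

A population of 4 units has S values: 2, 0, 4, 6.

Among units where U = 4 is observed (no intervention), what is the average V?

E[V|U=4] averages over only the 3 units with U=4 (S = 2, 4, 6): V = -8, -10, -12, mean -10.

-10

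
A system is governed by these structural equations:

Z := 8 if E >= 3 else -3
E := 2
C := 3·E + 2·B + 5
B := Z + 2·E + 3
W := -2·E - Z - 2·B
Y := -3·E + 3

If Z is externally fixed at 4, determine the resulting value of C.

Under do(Z=4), the mechanism Z := 8 if E >= 3 else -3 is discarded; Z is fixed at 4.
B = Z + 2·E + 3  [with Z=4, E=2]  = 11
C = 3·E + 2·B + 5  [with E=2, B=11]  = 33

33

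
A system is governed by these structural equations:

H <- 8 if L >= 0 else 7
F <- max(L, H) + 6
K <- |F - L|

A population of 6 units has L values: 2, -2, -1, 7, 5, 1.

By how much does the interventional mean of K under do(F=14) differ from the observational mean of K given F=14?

Under do(F=14), F's equation is replaced by F=14 for every unit. Per-unit K: 12, 16, 15, 7, 9, 13. Mean = 12.
E[K|F=14] averages over only the 4 units with F=14 (L = 2, 7, 5, 1): K = 12, 7, 9, 13, mean 10.25.
Difference = 12 − 10.25 = 1.75.

1.75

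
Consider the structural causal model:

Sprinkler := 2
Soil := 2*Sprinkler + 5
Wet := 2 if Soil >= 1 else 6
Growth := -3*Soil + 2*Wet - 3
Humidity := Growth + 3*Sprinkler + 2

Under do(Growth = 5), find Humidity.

13

Intervening sets Growth = 5 and removes its equation (Growth := -3*Soil + 2*Wet - 3).
Humidity = Growth + 3*Sprinkler + 2  [with Growth=5, Sprinkler=2]  = 13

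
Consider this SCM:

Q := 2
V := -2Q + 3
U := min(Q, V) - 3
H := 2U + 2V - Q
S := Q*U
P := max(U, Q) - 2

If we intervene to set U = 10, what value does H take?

16

The intervention breaks the incoming arrows to U: U := min(Q, V) - 3 no longer applies, and U = 10.
V = -2Q + 3  [with Q=2]  = -1
H = 2U + 2V - Q  [with U=10, V=-1, Q=2]  = 16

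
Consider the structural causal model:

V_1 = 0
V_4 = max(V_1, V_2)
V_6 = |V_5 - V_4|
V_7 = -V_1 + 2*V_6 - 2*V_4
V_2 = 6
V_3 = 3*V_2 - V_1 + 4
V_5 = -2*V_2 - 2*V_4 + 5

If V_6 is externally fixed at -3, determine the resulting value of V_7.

Intervening sets V_6 = -3 and removes its equation (V_6 = |V_5 - V_4|).
V_4 = max(V_1, V_2)  [with V_1=0, V_2=6]  = 6
V_7 = -V_1 + 2*V_6 - 2*V_4  [with V_1=0, V_6=-3, V_4=6]  = -18

-18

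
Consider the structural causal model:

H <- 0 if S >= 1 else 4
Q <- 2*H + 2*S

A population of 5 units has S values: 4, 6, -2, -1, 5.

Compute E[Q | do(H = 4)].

do(H=4) breaks H's dependence on S. With H=4 fixed, Q across the units is 16, 20, 4, 6, 18, mean 12.8.

12.8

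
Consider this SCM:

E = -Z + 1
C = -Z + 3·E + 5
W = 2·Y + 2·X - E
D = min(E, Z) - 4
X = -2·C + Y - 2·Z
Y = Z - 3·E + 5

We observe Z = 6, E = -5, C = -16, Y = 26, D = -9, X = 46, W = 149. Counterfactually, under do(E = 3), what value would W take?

-51

Under do(E=3), the mechanism E = -Z + 1 is discarded; E is fixed at 3.
C = -Z + 3·E + 5  [with Z=6, E=3]  = 8
Y = Z - 3·E + 5  [with Z=6, E=3]  = 2
X = -2·C + Y - 2·Z  [with C=8, Y=2, Z=6]  = -26
W = 2·Y + 2·X - E  [with Y=2, X=-26, E=3]  = -51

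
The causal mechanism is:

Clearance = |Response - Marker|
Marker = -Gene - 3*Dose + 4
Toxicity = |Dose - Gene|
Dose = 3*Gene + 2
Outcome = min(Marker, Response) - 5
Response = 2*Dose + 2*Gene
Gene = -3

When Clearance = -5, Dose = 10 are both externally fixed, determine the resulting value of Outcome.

Setting Clearance = -5, Dose = 10 by intervention discards those variables' equations.
Marker = -Gene - 3*Dose + 4  [with Gene=-3, Dose=10]  = -23
Response = 2*Dose + 2*Gene  [with Dose=10, Gene=-3]  = 14
Outcome = min(Marker, Response) - 5  [with Marker=-23, Response=14]  = -28

-28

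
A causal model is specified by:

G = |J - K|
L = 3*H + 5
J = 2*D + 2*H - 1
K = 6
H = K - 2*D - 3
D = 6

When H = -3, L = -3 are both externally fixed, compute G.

Setting H = -3, L = -3 by intervention discards those variables' equations.
J = 2*D + 2*H - 1  [with D=6, H=-3]  = 5
G = |J - K|  [with J=5, K=6]  = 1

1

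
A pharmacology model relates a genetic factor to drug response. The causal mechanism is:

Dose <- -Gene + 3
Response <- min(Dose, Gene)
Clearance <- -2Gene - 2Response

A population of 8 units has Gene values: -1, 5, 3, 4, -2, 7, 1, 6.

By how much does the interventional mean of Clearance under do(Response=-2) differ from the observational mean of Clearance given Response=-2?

Every unit gets Response=-2 under the intervention. Clearance values become 6, -6, -2, -4, 8, -10, 2, -8; E[Clearance|do(Response=-2)] = -1.75.
E[Clearance|Response=-2] averages over only the 2 units with Response=-2 (Gene = 5, -2): Clearance = -6, 8, mean 1.
Difference = -1.75 − 1 = -2.75.

-2.75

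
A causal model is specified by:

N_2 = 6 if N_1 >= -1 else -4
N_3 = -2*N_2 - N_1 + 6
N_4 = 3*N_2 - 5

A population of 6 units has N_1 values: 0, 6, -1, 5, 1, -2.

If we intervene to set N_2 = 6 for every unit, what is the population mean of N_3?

-7.5

Under do(N_2=6), N_2's equation is replaced by N_2=6 for every unit. Per-unit N_3: -6, -12, -5, -11, -7, -4. Mean = -7.5.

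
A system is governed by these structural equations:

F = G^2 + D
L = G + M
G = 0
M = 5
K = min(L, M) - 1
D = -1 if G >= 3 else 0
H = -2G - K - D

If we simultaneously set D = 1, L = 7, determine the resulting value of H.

The joint intervention fixes D = 1, L = 7, removing each variable's own equation.
K = min(L, M) - 1  [with L=7, M=5]  = 4
H = -2G - K - D  [with G=0, K=4, D=1]  = -5

-5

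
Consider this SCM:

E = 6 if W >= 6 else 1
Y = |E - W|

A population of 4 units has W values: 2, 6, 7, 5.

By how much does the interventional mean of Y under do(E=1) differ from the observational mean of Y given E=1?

1.5

The intervention sets E=1 in all 4 units regardless of W. Recomputing Y per unit gives 1, 5, 6, 4; average 4.
Observing E=1 restricts to units where E's equation naturally yields 1: W ∈ {2, 5}. In that subpopulation Y = 1, 4, mean 2.5.
Difference = 4 − 2.5 = 1.5.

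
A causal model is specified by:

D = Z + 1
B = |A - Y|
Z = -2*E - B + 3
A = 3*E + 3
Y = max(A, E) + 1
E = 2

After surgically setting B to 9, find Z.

Intervening sets B = 9 and removes its equation (B = |A - Y|).
Z = -2*E - B + 3  [with E=2, B=9]  = -10

-10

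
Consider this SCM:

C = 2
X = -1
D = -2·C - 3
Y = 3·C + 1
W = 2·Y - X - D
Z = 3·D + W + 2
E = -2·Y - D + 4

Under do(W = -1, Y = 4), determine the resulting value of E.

Setting W = -1, Y = 4 by intervention discards those variables' equations.
D = -2·C - 3  [with C=2]  = -7
E = -2·Y - D + 4  [with Y=4, D=-7]  = 3

3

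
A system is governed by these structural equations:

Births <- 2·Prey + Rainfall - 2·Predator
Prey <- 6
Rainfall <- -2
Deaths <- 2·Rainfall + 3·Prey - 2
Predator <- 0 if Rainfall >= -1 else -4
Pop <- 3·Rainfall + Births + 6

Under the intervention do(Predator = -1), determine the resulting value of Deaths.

12

do(Predator=-1) replaces the equation Predator <- 0 if Rainfall >= -1 else -4 with the constant Predator = -1.
Deaths is not downstream of the intervention, so its value is determined by the original equations.
Deaths = 2·Rainfall + 3·Prey - 2  [with Rainfall=-2, Prey=6]  = 12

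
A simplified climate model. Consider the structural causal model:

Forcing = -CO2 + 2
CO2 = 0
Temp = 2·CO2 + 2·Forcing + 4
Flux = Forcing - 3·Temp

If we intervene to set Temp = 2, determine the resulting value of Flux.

-4

The intervention breaks the incoming arrows to Temp: Temp = 2·CO2 + 2·Forcing + 4 no longer applies, and Temp = 2.
Forcing = -CO2 + 2  [with CO2=0]  = 2
Flux = Forcing - 3·Temp  [with Forcing=2, Temp=2]  = -4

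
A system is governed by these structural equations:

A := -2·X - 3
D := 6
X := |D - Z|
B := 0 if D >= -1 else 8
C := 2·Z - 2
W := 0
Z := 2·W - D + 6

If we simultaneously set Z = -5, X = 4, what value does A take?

-11

Under do(Z = -5, X = 4), each intervened variable's structural equation is replaced by its fixed value.
A = -2·X - 3  [with X=4]  = -11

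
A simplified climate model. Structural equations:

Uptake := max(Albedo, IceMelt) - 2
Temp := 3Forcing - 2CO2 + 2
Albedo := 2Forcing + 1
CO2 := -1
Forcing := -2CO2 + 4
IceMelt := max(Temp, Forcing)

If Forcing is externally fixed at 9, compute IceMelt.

31

Under do(Forcing=9), the mechanism Forcing := -2CO2 + 4 is discarded; Forcing is fixed at 9.
Temp = 3Forcing - 2CO2 + 2  [with Forcing=9, CO2=-1]  = 31
IceMelt = max(Temp, Forcing)  [with Temp=31, Forcing=9]  = 31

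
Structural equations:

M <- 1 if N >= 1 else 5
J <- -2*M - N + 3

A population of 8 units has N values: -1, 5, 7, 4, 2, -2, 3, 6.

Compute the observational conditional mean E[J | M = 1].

Observing M=1 restricts to units where M's equation naturally yields 1: N ∈ {5, 7, 4, 2, 3, 6}. In that subpopulation J = -4, -6, -3, -1, -2, -5, mean -3.5.

-3.5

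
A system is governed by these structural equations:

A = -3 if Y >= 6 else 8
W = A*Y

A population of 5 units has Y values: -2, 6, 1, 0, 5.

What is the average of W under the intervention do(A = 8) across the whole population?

16

do(A=8) breaks A's dependence on Y. With A=8 fixed, W across the units is -16, 48, 8, 0, 40, mean 16.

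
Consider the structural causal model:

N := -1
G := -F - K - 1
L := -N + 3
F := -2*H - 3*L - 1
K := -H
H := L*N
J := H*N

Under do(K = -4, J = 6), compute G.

Under do(K = -4, J = 6), each intervened variable's structural equation is replaced by its fixed value.
L = -N + 3  [with N=-1]  = 4
H = L*N  [with L=4, N=-1]  = -4
F = -2*H - 3*L - 1  [with H=-4, L=4]  = -5
G = -F - K - 1  [with F=-5, K=-4]  = 8

8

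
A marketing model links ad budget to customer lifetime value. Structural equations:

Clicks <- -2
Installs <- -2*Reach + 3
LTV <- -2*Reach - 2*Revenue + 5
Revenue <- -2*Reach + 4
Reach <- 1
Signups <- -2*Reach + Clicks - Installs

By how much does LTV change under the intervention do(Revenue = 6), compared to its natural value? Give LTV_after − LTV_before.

-8

The intervention breaks the incoming arrows to Revenue: Revenue <- -2*Reach + 4 no longer applies, and Revenue = 6.
LTV = -2*Reach - 2*Revenue + 5  [with Reach=1, Revenue=6]  = -9
Without intervention: Revenue = -2*Reach + 4  [with Reach=1]  = 2; LTV = -2*Reach - 2*Revenue + 5  [with Reach=1, Revenue=2]  = -1.
Change = -9 − (-1) = -8.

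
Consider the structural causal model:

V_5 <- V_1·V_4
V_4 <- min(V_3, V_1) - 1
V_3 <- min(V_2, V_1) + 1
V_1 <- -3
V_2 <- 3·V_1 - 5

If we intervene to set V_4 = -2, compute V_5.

6

Intervening sets V_4 = -2 and removes its equation (V_4 <- min(V_3, V_1) - 1).
V_5 = V_1·V_4  [with V_1=-3, V_4=-2]  = 6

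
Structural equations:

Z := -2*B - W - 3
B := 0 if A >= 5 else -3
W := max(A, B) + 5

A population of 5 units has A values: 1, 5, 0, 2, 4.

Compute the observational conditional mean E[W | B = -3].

6.75

Observing B=-3 restricts to units where B's equation naturally yields -3: A ∈ {1, 0, 2, 4}. In that subpopulation W = 6, 5, 7, 9, mean 6.75.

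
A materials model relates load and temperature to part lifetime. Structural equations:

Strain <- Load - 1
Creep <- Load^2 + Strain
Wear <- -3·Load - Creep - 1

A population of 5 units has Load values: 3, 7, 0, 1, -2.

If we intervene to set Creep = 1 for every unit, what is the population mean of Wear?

-7.4

Under do(Creep=1), Creep's equation is replaced by Creep=1 for every unit. Per-unit Wear: -11, -23, -2, -5, 4. Mean = -7.4.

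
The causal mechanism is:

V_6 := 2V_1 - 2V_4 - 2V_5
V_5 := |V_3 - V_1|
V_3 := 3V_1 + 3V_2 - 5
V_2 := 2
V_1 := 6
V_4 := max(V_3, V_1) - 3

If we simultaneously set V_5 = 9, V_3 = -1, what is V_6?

-12

The joint intervention fixes V_5 = 9, V_3 = -1, removing each variable's own equation.
V_4 = max(V_3, V_1) - 3  [with V_3=-1, V_1=6]  = 3
V_6 = 2V_1 - 2V_4 - 2V_5  [with V_1=6, V_4=3, V_5=9]  = -12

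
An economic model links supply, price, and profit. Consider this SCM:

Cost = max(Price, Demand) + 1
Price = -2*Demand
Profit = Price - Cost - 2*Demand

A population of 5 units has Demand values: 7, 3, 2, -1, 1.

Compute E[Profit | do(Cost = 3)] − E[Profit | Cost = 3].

-7.6

do(Cost=3) breaks Cost's dependence on Demand. With Cost=3 fixed, Profit across the units is -31, -15, -11, 1, -7, mean -12.6.
E[Profit|Cost=3] averages over only the 2 units with Cost=3 (Demand = 2, -1): Profit = -11, 1, mean -5.
Difference = -12.6 − (-5) = -7.6.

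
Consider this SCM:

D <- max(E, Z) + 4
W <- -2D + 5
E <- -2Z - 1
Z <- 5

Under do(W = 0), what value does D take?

9

Under do(W=0), the mechanism W <- -2D + 5 is discarded; W is fixed at 0.
Since D is not a descendant of the intervened variable, it is unaffected.
E = -2Z - 1  [with Z=5]  = -11
D = max(E, Z) + 4  [with E=-11, Z=5]  = 9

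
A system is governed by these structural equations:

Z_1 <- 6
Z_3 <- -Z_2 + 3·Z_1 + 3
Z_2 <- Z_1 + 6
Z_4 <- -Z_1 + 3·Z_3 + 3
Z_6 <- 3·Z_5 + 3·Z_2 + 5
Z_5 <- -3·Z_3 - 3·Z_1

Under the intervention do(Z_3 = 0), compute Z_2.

12

Under do(Z_3=0), the mechanism Z_3 <- -Z_2 + 3·Z_1 + 3 is discarded; Z_3 is fixed at 0.
Since Z_2 is not a descendant of the intervened variable, it is unaffected.
Z_2 = Z_1 + 6  [with Z_1=6]  = 12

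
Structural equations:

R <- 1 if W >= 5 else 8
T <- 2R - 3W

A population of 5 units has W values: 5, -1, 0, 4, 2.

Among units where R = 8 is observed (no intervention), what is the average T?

Conditioning on R=8 selects the 4 unit(s) with W ∈ {-1, 0, 4, 2}. Their T values: 19, 16, 4, 10. Mean = 12.25.

12.25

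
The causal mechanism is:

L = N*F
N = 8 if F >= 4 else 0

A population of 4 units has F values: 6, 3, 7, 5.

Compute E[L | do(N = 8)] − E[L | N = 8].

-6

The intervention sets N=8 in all 4 units regardless of F. Recomputing L per unit gives 48, 24, 56, 40; average 42.
E[L|N=8] averages over only the 3 units with N=8 (F = 6, 7, 5): L = 48, 56, 40, mean 48.
Difference = 42 − 48 = -6.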